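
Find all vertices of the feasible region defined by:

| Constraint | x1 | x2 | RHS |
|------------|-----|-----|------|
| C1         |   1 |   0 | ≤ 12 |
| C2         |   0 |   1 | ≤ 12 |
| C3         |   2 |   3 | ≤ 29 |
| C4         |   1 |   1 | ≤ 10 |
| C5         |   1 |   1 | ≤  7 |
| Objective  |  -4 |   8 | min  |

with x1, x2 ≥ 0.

(0, 0), (7, 0), (0, 7)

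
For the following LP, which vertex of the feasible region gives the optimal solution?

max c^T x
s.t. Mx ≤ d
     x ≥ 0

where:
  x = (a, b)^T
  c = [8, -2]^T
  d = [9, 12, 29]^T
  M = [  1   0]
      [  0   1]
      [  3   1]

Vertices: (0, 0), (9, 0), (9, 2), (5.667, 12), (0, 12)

Evaluate the objective at each vertex of the feasible region:
  z(0, 0) = 0
  z(9, 0) = 72  ←
  z(9, 2) = 68
  z(5.667, 12) = 21.33
  z(0, 12) = -24
The maximum is at a = 9, b = 0.

(9, 0)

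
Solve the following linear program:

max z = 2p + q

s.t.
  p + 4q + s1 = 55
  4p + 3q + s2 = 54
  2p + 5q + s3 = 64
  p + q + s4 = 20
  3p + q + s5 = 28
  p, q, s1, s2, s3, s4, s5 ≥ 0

Evaluate the objective at each vertex of the feasible region:
  z(0, 0) = 0
  z(9.333, 0) = 18.67
  z(6, 10) = 22  ←
  z(5.571, 10.57) = 21.71
  z(0, 12.8) = 12.8
The maximum is at p = 6, q = 10.

p = 6, q = 10, z = 22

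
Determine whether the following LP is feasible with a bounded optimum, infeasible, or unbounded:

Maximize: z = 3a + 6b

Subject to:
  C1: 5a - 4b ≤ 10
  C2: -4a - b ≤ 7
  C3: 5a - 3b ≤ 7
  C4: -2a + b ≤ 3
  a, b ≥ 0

Unbounded (objective can increase without bound)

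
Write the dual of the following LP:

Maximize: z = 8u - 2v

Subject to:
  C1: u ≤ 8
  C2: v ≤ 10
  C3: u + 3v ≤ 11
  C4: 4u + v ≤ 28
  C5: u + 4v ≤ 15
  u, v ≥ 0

Primal max cᵀx s.t. Ax ≤ b, x ≥ 0  →  Dual min bᵀy s.t. Aᵀy ≥ c, y ≥ 0.

Minimize: z = 8y1 + 10y2 + 11y3 + 28y4 + 15y5

Subject to:
  y1 + y3 + 4y4 + y5 ≥ 8
  y2 + 3y3 + y4 + 4y5 ≥ -2
  y1, y2, y3, y4, y5 ≥ 0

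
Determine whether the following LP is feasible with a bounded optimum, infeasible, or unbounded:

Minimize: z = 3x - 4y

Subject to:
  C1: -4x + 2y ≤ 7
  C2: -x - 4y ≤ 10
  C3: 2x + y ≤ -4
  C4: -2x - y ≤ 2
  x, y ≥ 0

Infeasible (no feasible solution exists)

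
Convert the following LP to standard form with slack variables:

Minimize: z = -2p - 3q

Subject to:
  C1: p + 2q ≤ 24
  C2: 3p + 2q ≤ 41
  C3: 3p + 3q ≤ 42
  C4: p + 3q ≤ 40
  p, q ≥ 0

min z = -2p - 3q

s.t.
  p + 2q + s1 = 24
  3p + 2q + s2 = 41
  3p + 3q + s3 = 42
  p + 3q + s4 = 40
  p, q, s1, s2, s3, s4 ≥ 0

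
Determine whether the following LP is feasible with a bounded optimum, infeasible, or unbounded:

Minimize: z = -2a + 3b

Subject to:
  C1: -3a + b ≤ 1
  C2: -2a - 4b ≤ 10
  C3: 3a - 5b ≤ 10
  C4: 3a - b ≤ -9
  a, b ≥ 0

Infeasible (no feasible solution exists)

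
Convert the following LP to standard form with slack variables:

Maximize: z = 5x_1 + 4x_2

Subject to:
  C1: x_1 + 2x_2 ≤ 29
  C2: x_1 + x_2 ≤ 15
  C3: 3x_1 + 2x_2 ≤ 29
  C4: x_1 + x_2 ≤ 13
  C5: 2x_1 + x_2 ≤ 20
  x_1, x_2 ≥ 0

max z = 5x_1 + 4x_2

s.t.
  x_1 + 2x_2 + s1 = 29
  x_1 + x_2 + s2 = 15
  3x_1 + 2x_2 + s3 = 29
  x_1 + x_2 + s4 = 13
  2x_1 + x_2 + s5 = 20
  x_1, x_2, s1, s2, s3, s4, s5 ≥ 0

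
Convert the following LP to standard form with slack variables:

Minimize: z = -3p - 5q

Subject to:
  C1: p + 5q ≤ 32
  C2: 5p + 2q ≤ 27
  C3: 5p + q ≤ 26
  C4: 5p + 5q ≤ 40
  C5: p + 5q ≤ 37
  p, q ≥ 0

min z = -3p - 5q

s.t.
  p + 5q + s1 = 32
  5p + 2q + s2 = 27
  5p + q + s3 = 26
  5p + 5q + s4 = 40
  p + 5q + s5 = 37
  p, q, s1, s2, s3, s4, s5 ≥ 0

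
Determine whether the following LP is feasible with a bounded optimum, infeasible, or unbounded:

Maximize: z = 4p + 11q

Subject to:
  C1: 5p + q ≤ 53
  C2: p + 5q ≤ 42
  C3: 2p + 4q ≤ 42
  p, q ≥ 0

Feasible with a bounded optimal solution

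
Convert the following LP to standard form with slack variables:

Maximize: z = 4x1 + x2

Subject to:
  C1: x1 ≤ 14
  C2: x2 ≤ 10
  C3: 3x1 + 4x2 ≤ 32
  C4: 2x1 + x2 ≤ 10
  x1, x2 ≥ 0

max z = 4x1 + x2

s.t.
  x1 + s1 = 14
  x2 + s2 = 10
  3x1 + 4x2 + s3 = 32
  2x1 + x2 + s4 = 10
  x1, x2, s1, s2, s3, s4 ≥ 0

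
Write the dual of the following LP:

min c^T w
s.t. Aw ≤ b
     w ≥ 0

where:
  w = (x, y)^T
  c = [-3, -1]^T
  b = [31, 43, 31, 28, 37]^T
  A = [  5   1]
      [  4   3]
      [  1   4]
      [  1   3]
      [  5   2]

Primal min cᵀx s.t. Ax ≤ b, x ≥ 0  →  Dual max −bᵀy s.t. Aᵀy ≥ −c, y ≥ 0.

Maximize: z = -31y1 - 43y2 - 31y3 - 28y4 - 37y5

Subject to:
  5y1 + 4y2 + y3 + y4 + 5y5 ≥ 3
  y1 + 3y2 + 4y3 + 3y4 + 2y5 ≥ 1
  y1, y2, y3, y4, y5 ≥ 0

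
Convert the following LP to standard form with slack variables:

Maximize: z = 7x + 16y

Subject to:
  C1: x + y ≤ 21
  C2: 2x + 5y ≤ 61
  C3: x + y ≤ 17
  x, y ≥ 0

max z = 7x + 16y

s.t.
  x + y + s1 = 21
  2x + 5y + s2 = 61
  x + y + s3 = 17
  x, y, s1, s2, s3 ≥ 0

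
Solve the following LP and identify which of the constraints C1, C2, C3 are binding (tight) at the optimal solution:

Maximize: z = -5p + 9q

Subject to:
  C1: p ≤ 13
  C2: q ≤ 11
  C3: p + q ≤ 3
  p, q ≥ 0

At p = 0, q = 3, compute slack b - a·x for each constraint:
  C1: 13 − 0 = 13  (slack)
  C2: 11 − 3 = 8  (slack)
  C3: 3 − 3 = 0  (binding)

Optimal: p = 0, q = 3
Binding: C3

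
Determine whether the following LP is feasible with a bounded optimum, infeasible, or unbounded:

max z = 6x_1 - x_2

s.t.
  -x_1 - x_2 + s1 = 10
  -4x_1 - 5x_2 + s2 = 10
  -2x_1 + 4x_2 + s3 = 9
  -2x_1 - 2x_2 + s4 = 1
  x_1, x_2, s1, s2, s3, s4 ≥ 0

Unbounded (objective can increase without bound)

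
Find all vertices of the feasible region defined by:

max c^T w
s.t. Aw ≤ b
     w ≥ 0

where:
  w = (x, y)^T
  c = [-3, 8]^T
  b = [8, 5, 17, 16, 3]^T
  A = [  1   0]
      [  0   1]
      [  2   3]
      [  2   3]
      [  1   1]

(0, 0), (3, 0), (0, 3)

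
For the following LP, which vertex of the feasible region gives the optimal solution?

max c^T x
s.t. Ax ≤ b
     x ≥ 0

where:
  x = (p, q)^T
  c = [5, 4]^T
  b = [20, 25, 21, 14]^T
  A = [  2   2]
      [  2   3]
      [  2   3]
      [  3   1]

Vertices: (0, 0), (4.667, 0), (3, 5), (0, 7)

Evaluate the objective at each vertex of the feasible region:
  z(0, 0) = 0
  z(4.667, 0) = 23.33
  z(3, 5) = 35  ←
  z(0, 7) = 28
The maximum is at p = 3, q = 5.

(3, 5)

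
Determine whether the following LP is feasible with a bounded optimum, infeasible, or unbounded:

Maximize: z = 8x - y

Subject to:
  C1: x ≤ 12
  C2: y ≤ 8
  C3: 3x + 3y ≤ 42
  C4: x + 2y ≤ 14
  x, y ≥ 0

Feasible with a bounded optimal solution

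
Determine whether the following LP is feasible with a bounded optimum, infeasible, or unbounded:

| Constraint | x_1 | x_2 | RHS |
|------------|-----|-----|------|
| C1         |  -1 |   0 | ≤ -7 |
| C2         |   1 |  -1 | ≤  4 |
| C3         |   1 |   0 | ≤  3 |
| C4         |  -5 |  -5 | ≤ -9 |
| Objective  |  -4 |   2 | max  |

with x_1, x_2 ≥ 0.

Infeasible (no feasible solution exists)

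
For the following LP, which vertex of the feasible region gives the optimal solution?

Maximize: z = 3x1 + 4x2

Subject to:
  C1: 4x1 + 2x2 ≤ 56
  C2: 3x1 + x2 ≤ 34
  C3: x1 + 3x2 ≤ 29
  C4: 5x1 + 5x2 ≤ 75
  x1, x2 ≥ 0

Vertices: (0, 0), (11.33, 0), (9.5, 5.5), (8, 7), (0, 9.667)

Evaluate the objective at each vertex of the feasible region:
  z(0, 0) = 0
  z(11.33, 0) = 34
  z(9.5, 5.5) = 50.5
  z(8, 7) = 52  ←
  z(0, 9.667) = 38.67
The maximum is at x1 = 8, x2 = 7.

(8, 7)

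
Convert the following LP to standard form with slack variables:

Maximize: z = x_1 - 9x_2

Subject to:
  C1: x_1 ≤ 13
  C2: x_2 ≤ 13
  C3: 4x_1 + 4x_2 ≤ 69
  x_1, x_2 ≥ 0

max z = x_1 - 9x_2

s.t.
  x_1 + s1 = 13
  x_2 + s2 = 13
  4x_1 + 4x_2 + s3 = 69
  x_1, x_2, s1, s2, s3 ≥ 0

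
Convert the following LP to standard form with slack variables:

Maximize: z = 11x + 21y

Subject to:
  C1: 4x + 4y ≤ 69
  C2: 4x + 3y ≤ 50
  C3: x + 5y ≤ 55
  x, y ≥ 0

max z = 11x + 21y

s.t.
  4x + 4y + s1 = 69
  4x + 3y + s2 = 50
  x + 5y + s3 = 55
  x, y, s1, s2, s3 ≥ 0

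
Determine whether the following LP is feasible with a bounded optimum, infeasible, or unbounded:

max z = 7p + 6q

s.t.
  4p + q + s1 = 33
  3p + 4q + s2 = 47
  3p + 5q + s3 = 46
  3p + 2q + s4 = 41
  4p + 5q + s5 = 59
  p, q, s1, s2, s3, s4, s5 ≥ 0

Feasible with a bounded optimal solution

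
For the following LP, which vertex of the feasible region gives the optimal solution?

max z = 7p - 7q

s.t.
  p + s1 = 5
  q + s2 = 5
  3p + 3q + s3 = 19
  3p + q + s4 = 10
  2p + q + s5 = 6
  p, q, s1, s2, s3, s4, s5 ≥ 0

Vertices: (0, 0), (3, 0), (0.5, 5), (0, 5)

Evaluate the objective at each vertex of the feasible region:
  z(0, 0) = 0
  z(3, 0) = 21  ←
  z(0.5, 5) = -31.5
  z(0, 5) = -35
The maximum is at p = 3, q = 0.

(3, 0)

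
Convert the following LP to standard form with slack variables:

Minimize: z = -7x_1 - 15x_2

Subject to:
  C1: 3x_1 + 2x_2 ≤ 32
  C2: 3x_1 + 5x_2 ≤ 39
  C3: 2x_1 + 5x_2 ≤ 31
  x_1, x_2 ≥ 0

min z = -7x_1 - 15x_2

s.t.
  3x_1 + 2x_2 + s1 = 32
  3x_1 + 5x_2 + s2 = 39
  2x_1 + 5x_2 + s3 = 31
  x_1, x_2, s1, s2, s3 ≥ 0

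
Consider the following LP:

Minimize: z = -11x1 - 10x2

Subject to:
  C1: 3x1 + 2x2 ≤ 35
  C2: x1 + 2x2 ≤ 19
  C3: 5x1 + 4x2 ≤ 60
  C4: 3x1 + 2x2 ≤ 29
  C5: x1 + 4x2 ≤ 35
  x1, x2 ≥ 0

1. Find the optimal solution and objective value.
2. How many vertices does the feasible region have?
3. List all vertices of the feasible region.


1. x1 = 5, x2 = 7, z = -125
2. 5
3. (0, 0), (9.667, 0), (5, 7), (3, 8), (0, 8.75)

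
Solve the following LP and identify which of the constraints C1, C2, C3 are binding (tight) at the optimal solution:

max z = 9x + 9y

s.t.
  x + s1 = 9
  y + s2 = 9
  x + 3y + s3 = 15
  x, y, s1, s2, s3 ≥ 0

At x = 9, y = 2, compute slack b - a·x for each constraint:
  C1: 9 − 9 = 0  (binding)
  C2: 9 − 2 = 7  (slack)
  C3: 15 − 15 = 0  (binding)

Optimal: x = 9, y = 2
Binding: C1, C3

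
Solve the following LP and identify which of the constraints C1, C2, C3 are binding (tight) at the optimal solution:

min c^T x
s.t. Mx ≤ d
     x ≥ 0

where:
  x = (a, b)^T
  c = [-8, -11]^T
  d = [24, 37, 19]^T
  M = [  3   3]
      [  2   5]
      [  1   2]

At a = 1, b = 7, compute slack b - a·x for each constraint:
  C1: 24 − 24 = 0  (binding)
  C2: 37 − 37 = 0  (binding)
  C3: 19 − 15 = 4  (slack)

Optimal: a = 1, b = 7
Binding: C1, C2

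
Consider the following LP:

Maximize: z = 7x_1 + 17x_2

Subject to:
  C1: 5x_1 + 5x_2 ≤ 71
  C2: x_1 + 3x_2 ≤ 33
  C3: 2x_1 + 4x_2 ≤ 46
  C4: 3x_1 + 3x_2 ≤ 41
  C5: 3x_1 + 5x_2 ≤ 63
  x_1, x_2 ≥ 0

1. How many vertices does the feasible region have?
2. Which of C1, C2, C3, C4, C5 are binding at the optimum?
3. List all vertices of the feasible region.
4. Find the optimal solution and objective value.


1. 5
2. C2, C3
3. (0, 0), (13.67, 0), (4.333, 9.333), (3, 10), (0, 11)
4. x_1 = 3, x_2 = 10, z = 191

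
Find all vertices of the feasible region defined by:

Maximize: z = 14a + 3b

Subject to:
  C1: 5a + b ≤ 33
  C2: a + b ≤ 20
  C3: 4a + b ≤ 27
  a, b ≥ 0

(0, 0), (6.6, 0), (6, 3), (2.333, 17.67), (0, 20)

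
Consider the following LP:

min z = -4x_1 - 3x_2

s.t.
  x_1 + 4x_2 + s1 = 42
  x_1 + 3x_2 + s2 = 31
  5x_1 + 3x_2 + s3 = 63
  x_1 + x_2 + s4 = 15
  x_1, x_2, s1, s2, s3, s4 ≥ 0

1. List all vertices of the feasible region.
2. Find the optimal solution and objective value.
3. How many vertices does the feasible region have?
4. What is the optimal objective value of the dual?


1. (0, 0), (12.6, 0), (9, 6), (7, 8), (0, 10.33)
2. x_1 = 9, x_2 = 6, z = -54
3. 5
4. -54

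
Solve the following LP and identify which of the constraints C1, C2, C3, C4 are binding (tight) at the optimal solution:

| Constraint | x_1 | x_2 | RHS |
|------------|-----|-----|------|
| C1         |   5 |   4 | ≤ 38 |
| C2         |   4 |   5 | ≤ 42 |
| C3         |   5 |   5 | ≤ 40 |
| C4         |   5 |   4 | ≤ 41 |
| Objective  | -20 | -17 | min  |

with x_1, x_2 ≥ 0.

At x_1 = 6, x_2 = 2, compute slack b - a·x for each constraint:
  C1: 38 − 38 = 0  (binding)
  C2: 42 − 34 = 8  (slack)
  C3: 40 − 40 = 0  (binding)
  C4: 41 − 38 = 3  (slack)

Optimal: x_1 = 6, x_2 = 2
Binding: C1, C3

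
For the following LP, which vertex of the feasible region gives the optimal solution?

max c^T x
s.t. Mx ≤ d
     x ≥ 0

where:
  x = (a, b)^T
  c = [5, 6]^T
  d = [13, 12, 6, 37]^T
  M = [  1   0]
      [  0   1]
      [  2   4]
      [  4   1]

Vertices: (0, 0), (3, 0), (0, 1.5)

Evaluate the objective at each vertex of the feasible region:
  z(0, 0) = 0
  z(3, 0) = 15  ←
  z(0, 1.5) = 9
The maximum is at a = 3, b = 0.

(3, 0)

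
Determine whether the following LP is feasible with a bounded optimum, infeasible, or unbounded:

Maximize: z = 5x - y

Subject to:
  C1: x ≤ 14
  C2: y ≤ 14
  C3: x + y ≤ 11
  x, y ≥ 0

Feasible with a bounded optimal solution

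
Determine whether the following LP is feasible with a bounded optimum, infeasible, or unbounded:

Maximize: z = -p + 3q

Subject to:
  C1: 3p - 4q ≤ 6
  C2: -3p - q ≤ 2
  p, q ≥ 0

Unbounded (objective can increase without bound)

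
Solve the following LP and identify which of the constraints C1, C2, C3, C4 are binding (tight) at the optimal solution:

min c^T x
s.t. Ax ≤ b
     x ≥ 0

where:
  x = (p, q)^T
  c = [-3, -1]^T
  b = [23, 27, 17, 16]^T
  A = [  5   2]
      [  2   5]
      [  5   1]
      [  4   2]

At p = 3, q = 2, compute slack b - a·x for each constraint:
  C1: 23 − 19 = 4  (slack)
  C2: 27 − 16 = 11  (slack)
  C3: 17 − 17 = 0  (binding)
  C4: 16 − 16 = 0  (binding)

Optimal: p = 3, q = 2
Binding: C3, C4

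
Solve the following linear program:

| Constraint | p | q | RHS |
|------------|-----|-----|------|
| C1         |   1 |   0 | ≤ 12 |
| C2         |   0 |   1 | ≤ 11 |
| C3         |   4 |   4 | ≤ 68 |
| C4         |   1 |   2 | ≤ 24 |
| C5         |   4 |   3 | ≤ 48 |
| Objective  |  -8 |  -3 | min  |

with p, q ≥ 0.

Evaluate the objective at each vertex of the feasible region:
  z(0, 0) = 0
  z(12, 0) = -96  ←
  z(4.8, 9.6) = -67.2
  z(2, 11) = -49
  z(0, 11) = -33
The minimum is at p = 12, q = 0.

p = 12, q = 0, z = -96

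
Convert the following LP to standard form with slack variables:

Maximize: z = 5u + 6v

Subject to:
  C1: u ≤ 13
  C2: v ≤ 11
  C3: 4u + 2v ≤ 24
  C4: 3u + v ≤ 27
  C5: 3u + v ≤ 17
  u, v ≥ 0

max z = 5u + 6v

s.t.
  u + s1 = 13
  v + s2 = 11
  4u + 2v + s3 = 24
  3u + v + s4 = 27
  3u + v + s5 = 17
  u, v, s1, s2, s3, s4, s5 ≥ 0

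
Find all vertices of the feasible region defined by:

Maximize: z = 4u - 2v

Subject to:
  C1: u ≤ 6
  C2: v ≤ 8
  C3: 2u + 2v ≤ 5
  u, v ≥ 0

(0, 0), (2.5, 0), (0, 2.5)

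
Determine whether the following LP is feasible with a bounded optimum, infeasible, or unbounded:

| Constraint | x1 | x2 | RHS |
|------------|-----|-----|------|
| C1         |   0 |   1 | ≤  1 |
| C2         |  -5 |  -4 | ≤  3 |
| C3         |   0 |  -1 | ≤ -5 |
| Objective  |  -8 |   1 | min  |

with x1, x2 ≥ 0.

Infeasible (no feasible solution exists)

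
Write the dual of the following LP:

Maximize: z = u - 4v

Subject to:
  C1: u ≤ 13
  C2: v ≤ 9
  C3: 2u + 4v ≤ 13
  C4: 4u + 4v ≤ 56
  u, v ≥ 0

Primal max cᵀx s.t. Ax ≤ b, x ≥ 0  →  Dual min bᵀy s.t. Aᵀy ≥ c, y ≥ 0.

Minimize: z = 13y1 + 9y2 + 13y3 + 56y4

Subject to:
  y1 + 2y3 + 4y4 ≥ 1
  y2 + 4y3 + 4y4 ≥ -4
  y1, y2, y3, y4 ≥ 0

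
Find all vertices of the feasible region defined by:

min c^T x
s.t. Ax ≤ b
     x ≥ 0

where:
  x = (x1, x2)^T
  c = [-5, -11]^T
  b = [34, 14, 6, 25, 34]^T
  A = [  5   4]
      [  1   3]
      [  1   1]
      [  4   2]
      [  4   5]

(0, 0), (6, 0), (2, 4), (0, 4.667)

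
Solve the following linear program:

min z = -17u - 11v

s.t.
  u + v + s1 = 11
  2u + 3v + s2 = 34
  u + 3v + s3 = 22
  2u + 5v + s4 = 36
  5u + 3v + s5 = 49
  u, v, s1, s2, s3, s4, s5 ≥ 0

Evaluate the objective at each vertex of the feasible region:
  z(0, 0) = 0
  z(9.8, 0) = -166.6
  z(8, 3) = -169  ←
  z(6.333, 4.667) = -159
  z(0, 7.2) = -79.2
The minimum is at u = 8, v = 3.

u = 8, v = 3, z = -169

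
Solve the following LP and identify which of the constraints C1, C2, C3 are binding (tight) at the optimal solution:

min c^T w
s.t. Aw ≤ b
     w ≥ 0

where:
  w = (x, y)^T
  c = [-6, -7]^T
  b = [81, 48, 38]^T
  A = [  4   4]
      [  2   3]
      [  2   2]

At x = 9, y = 10, compute slack b - a·x for each constraint:
  C1: 81 − 76 = 5  (slack)
  C2: 48 − 48 = 0  (binding)
  C3: 38 − 38 = 0  (binding)

Optimal: x = 9, y = 10
Binding: C2, C3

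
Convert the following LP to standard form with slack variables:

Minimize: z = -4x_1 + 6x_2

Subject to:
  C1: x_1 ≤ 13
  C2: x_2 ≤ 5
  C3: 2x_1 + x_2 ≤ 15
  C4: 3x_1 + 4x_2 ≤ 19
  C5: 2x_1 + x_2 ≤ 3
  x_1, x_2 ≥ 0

min z = -4x_1 + 6x_2

s.t.
  x_1 + s1 = 13
  x_2 + s2 = 5
  2x_1 + x_2 + s3 = 15
  3x_1 + 4x_2 + s4 = 19
  2x_1 + x_2 + s5 = 3
  x_1, x_2, s1, s2, s3, s4, s5 ≥ 0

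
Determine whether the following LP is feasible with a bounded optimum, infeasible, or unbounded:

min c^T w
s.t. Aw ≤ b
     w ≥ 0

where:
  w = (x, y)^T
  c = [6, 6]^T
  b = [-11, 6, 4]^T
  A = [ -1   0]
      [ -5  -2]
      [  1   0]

Infeasible (no feasible solution exists)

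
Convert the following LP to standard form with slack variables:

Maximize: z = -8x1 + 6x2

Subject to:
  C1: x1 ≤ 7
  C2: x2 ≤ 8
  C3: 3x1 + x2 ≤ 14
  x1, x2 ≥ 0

max z = -8x1 + 6x2

s.t.
  x1 + s1 = 7
  x2 + s2 = 8
  3x1 + x2 + s3 = 14
  x1, x2, s1, s2, s3 ≥ 0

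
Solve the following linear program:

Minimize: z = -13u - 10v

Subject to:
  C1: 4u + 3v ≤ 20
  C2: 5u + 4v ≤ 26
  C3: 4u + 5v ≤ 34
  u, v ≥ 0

Evaluate the objective at each vertex of the feasible region:
  z(0, 0) = 0
  z(5, 0) = -65
  z(2, 4) = -66  ←
  z(0, 6.5) = -65
The minimum is at u = 2, v = 4.

u = 2, v = 4, z = -66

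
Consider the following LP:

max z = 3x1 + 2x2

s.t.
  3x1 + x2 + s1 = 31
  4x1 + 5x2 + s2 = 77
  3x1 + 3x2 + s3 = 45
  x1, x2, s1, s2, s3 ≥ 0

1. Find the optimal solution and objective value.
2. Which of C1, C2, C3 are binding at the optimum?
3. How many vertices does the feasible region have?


1. x1 = 8, x2 = 7, z = 38
2. C1, C3
3. 4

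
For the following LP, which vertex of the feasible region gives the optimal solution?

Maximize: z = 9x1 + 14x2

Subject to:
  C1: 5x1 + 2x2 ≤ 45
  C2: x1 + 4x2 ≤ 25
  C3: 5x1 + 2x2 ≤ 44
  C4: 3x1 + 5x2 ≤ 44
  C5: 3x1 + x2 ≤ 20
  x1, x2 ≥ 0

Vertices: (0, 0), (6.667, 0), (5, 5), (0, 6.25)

Evaluate the objective at each vertex of the feasible region:
  z(0, 0) = 0
  z(6.667, 0) = 60
  z(5, 5) = 115  ←
  z(0, 6.25) = 87.5
The maximum is at x1 = 5, x2 = 5.

(5, 5)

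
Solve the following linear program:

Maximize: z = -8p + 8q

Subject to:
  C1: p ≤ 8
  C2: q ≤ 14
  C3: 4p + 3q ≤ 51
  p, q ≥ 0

Evaluate the objective at each vertex of the feasible region:
  z(0, 0) = 0
  z(8, 0) = -64
  z(8, 6.333) = -13.33
  z(2.25, 14) = 94
  z(0, 14) = 112  ←
The maximum is at p = 0, q = 14.

p = 0, q = 14, z = 112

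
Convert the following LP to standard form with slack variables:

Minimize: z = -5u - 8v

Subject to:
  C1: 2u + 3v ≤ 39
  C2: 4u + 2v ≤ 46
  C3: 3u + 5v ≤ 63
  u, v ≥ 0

min z = -5u - 8v

s.t.
  2u + 3v + s1 = 39
  4u + 2v + s2 = 46
  3u + 5v + s3 = 63
  u, v, s1, s2, s3 ≥ 0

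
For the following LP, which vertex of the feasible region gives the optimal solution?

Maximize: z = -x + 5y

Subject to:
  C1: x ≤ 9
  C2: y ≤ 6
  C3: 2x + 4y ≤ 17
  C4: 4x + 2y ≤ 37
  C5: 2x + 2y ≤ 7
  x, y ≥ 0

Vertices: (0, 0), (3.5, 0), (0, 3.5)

Evaluate the objective at each vertex of the feasible region:
  z(0, 0) = 0
  z(3.5, 0) = -3.5
  z(0, 3.5) = 17.5  ←
The maximum is at x = 0, y = 3.5.

(0, 3.5)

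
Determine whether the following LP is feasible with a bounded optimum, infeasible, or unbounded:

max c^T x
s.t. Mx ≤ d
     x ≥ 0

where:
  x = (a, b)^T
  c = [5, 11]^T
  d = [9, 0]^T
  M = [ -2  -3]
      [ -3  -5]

Unbounded (objective can increase without bound)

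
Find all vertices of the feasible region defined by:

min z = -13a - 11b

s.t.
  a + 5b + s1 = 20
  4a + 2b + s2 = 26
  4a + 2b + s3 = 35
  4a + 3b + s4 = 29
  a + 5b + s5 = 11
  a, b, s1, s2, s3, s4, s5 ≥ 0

(0, 0), (6.5, 0), (6, 1), (0, 2.2)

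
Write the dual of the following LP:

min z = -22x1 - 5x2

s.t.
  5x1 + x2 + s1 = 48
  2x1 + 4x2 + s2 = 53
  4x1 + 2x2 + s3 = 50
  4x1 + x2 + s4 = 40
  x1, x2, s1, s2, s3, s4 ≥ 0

Primal min cᵀx s.t. Ax ≤ b, x ≥ 0  →  Dual max −bᵀy s.t. Aᵀy ≥ −c, y ≥ 0.

Maximize: z = -48y1 - 53y2 - 50y3 - 40y4

Subject to:
  5y1 + 2y2 + 4y3 + 4y4 ≥ 22
  y1 + 4y2 + 2y3 + y4 ≥ 5
  y1, y2, y3, y4 ≥ 0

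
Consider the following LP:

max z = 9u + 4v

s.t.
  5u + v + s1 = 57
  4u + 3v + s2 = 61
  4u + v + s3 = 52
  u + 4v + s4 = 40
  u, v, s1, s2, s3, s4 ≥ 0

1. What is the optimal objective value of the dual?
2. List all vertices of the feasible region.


1. 118
2. (0, 0), (11.4, 0), (10, 7), (9.538, 7.615), (0, 10)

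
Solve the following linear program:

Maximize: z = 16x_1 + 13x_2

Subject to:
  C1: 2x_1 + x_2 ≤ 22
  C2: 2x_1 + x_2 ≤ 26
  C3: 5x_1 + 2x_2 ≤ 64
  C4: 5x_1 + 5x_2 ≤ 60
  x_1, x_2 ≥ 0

Evaluate the objective at each vertex of the feasible region:
  z(0, 0) = 0
  z(11, 0) = 176
  z(10, 2) = 186  ←
  z(0, 12) = 156
The maximum is at x_1 = 10, x_2 = 2.

x_1 = 10, x_2 = 2, z = 186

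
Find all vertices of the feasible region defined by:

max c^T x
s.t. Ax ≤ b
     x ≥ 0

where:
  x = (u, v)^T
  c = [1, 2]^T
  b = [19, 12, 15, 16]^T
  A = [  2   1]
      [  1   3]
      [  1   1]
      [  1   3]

(0, 0), (9.5, 0), (9, 1), (0, 4)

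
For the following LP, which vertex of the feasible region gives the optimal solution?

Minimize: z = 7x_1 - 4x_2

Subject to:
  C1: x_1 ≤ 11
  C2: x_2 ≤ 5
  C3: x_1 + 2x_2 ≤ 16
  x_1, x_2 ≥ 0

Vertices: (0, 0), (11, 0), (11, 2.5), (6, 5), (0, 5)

Evaluate the objective at each vertex of the feasible region:
  z(0, 0) = 0
  z(11, 0) = 77
  z(11, 2.5) = 67
  z(6, 5) = 22
  z(0, 5) = -20  ←
The minimum is at x_1 = 0, x_2 = 5.

(0, 5)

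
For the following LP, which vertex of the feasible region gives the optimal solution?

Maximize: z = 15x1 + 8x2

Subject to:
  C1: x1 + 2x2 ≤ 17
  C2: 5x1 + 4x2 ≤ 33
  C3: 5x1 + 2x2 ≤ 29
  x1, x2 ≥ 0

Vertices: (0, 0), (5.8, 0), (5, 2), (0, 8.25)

Evaluate the objective at each vertex of the feasible region:
  z(0, 0) = 0
  z(5.8, 0) = 87
  z(5, 2) = 91  ←
  z(0, 8.25) = 66
The maximum is at x1 = 5, x2 = 2.

(5, 2)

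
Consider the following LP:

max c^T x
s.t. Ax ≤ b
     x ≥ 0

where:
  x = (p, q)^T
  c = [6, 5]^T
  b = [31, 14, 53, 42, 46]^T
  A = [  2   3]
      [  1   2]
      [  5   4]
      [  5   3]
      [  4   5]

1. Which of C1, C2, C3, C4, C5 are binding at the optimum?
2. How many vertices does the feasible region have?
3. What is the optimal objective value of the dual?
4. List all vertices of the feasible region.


1. C2, C4
2. 4
3. 56
4. (0, 0), (8.4, 0), (6, 4), (0, 7)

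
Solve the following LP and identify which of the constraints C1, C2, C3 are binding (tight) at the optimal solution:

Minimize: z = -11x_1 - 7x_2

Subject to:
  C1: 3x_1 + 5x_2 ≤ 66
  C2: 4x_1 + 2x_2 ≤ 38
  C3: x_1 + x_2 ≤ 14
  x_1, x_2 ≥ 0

At x_1 = 5, x_2 = 9, compute slack b - a·x for each constraint:
  C1: 66 − 60 = 6  (slack)
  C2: 38 − 38 = 0  (binding)
  C3: 14 − 14 = 0  (binding)

Optimal: x_1 = 5, x_2 = 9
Binding: C2, C3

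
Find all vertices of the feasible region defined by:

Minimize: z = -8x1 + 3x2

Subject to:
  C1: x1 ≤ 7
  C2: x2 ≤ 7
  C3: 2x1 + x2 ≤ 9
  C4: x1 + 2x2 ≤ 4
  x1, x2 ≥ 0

(0, 0), (4, 0), (0, 2)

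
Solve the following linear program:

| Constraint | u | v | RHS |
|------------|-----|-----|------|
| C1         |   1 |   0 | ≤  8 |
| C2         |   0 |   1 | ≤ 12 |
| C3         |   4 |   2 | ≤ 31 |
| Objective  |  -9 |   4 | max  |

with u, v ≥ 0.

Evaluate the objective at each vertex of the feasible region:
  z(0, 0) = 0
  z(7.75, 0) = -69.75
  z(1.75, 12) = 32.25
  z(0, 12) = 48  ←
The maximum is at u = 0, v = 12.

u = 0, v = 12, z = 48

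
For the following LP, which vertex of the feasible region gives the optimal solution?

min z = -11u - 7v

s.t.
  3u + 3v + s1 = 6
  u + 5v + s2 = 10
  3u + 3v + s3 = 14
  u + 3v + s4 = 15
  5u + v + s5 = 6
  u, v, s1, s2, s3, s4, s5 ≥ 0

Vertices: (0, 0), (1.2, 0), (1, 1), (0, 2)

Evaluate the objective at each vertex of the feasible region:
  z(0, 0) = 0
  z(1.2, 0) = -13.2
  z(1, 1) = -18  ←
  z(0, 2) = -14
The minimum is at u = 1, v = 1.

(1, 1)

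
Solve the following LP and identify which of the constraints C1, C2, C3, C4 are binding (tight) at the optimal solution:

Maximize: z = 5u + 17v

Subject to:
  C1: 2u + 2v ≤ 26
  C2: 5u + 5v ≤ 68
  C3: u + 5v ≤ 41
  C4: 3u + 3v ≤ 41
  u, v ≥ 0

At u = 6, v = 7, compute slack b - a·x for each constraint:
  C1: 26 − 26 = 0  (binding)
  C2: 68 − 65 = 3  (slack)
  C3: 41 − 41 = 0  (binding)
  C4: 41 − 39 = 2  (slack)

Optimal: u = 6, v = 7
Binding: C1, C3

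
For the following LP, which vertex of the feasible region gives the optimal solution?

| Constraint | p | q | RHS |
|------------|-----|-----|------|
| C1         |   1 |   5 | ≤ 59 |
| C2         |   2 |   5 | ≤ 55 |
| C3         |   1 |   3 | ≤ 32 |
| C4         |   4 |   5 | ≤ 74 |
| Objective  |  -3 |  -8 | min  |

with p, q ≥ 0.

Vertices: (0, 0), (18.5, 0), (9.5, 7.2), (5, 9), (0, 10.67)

Evaluate the objective at each vertex of the feasible region:
  z(0, 0) = 0
  z(18.5, 0) = -55.5
  z(9.5, 7.2) = -86.1
  z(5, 9) = -87  ←
  z(0, 10.67) = -85.33
The minimum is at p = 5, q = 9.

(5, 9)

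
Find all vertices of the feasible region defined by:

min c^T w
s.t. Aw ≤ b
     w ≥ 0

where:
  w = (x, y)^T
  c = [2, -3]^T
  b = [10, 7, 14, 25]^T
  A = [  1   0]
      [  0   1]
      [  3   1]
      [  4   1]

(0, 0), (4.667, 0), (2.333, 7), (0, 7)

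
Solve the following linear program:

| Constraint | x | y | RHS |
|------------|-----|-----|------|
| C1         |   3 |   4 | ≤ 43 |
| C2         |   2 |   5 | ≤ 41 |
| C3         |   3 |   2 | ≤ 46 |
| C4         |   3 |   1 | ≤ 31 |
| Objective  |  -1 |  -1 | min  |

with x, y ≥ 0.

Evaluate the objective at each vertex of the feasible region:
  z(0, 0) = 0
  z(10.33, 0) = -10.33
  z(9, 4) = -13  ←
  z(7.286, 5.286) = -12.57
  z(0, 8.2) = -8.2
The minimum is at x = 9, y = 4.

x = 9, y = 4, z = -13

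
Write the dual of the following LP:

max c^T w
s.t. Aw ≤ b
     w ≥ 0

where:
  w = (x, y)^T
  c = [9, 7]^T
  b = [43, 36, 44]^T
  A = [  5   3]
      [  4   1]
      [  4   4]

Primal max cᵀx s.t. Ax ≤ b, x ≥ 0  →  Dual min bᵀy s.t. Aᵀy ≥ c, y ≥ 0.

Minimize: z = 43y1 + 36y2 + 44y3

Subject to:
  5y1 + 4y2 + 4y3 ≥ 9
  3y1 + y2 + 4y3 ≥ 7
  y1, y2, y3 ≥ 0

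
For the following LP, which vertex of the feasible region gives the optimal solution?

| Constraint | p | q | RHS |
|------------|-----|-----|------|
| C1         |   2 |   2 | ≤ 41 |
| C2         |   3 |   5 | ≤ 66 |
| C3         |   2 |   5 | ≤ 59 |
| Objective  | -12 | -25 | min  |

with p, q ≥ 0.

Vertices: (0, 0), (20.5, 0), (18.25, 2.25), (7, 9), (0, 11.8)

Evaluate the objective at each vertex of the feasible region:
  z(0, 0) = 0
  z(20.5, 0) = -246
  z(18.25, 2.25) = -275.2
  z(7, 9) = -309  ←
  z(0, 11.8) = -295
The minimum is at p = 7, q = 9.

(7, 9)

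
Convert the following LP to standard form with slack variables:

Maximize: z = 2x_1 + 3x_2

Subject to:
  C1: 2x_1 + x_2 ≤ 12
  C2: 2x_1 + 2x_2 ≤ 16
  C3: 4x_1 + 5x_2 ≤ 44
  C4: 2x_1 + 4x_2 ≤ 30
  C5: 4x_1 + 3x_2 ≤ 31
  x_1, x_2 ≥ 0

max z = 2x_1 + 3x_2

s.t.
  2x_1 + x_2 + s1 = 12
  2x_1 + 2x_2 + s2 = 16
  4x_1 + 5x_2 + s3 = 44
  2x_1 + 4x_2 + s4 = 30
  4x_1 + 3x_2 + s5 = 31
  x_1, x_2, s1, s2, s3, s4, s5 ≥ 0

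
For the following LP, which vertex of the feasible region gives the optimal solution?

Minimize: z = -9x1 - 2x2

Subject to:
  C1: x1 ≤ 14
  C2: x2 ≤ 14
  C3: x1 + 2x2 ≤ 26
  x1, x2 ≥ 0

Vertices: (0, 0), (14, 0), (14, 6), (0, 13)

Evaluate the objective at each vertex of the feasible region:
  z(0, 0) = 0
  z(14, 0) = -126
  z(14, 6) = -138  ←
  z(0, 13) = -26
The minimum is at x1 = 14, x2 = 6.

(14, 6)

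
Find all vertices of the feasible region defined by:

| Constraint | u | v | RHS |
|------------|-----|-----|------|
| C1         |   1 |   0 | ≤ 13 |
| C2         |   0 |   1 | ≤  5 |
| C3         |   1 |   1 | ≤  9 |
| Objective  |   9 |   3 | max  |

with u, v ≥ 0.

(0, 0), (9, 0), (4, 5), (0, 5)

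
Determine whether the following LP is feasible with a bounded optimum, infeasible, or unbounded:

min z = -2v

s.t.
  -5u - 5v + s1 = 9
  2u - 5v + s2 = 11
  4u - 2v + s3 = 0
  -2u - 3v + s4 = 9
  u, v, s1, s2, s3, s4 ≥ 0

Unbounded (objective can decrease without bound)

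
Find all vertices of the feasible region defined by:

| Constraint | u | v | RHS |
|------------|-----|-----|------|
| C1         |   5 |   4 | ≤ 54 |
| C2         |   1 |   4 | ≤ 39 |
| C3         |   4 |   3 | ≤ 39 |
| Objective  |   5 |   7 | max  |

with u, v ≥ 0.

(0, 0), (9.75, 0), (3, 9), (0, 9.75)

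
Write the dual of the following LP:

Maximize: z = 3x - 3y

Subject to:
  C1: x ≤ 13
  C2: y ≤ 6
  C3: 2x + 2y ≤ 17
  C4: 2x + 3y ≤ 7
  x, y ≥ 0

Primal max cᵀx s.t. Ax ≤ b, x ≥ 0  →  Dual min bᵀy s.t. Aᵀy ≥ c, y ≥ 0.

Minimize: z = 13y1 + 6y2 + 17y3 + 7y4

Subject to:
  y1 + 2y3 + 2y4 ≥ 3
  y2 + 2y3 + 3y4 ≥ -3
  y1, y2, y3, y4 ≥ 0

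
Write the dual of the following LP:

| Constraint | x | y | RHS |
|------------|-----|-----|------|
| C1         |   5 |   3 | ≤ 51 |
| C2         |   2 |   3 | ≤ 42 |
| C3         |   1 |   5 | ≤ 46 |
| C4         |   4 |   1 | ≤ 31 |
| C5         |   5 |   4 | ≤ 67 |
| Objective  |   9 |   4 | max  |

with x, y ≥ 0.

Primal max cᵀx s.t. Ax ≤ b, x ≥ 0  →  Dual min bᵀy s.t. Aᵀy ≥ c, y ≥ 0.

Minimize: z = 51y1 + 42y2 + 46y3 + 31y4 + 67y5

Subject to:
  5y1 + 2y2 + y3 + 4y4 + 5y5 ≥ 9
  3y1 + 3y2 + 5y3 + y4 + 4y5 ≥ 4
  y1, y2, y3, y4, y5 ≥ 0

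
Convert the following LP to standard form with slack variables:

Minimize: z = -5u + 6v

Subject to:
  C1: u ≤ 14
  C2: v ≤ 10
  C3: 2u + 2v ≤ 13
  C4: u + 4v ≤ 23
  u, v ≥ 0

min z = -5u + 6v

s.t.
  u + s1 = 14
  v + s2 = 10
  2u + 2v + s3 = 13
  u + 4v + s4 = 23
  u, v, s1, s2, s3, s4 ≥ 0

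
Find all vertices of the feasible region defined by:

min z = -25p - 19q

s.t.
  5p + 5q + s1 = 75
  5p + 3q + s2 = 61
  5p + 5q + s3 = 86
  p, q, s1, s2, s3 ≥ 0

(0, 0), (12.2, 0), (8, 7), (0, 15)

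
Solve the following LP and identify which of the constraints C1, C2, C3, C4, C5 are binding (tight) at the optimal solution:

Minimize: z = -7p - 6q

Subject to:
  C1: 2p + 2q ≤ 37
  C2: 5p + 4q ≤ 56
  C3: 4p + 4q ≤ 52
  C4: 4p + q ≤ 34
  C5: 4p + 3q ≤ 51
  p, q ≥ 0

At p = 4, q = 9, compute slack b - a·x for each constraint:
  C1: 37 − 26 = 11  (slack)
  C2: 56 − 56 = 0  (binding)
  C3: 52 − 52 = 0  (binding)
  C4: 34 − 25 = 9  (slack)
  C5: 51 − 43 = 8  (slack)

Optimal: p = 4, q = 9
Binding: C2, C3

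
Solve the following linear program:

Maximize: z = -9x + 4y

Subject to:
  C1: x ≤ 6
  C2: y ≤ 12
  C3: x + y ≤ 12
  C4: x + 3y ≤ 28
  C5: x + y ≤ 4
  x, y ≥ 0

Evaluate the objective at each vertex of the feasible region:
  z(0, 0) = 0
  z(4, 0) = -36
  z(0, 4) = 16  ←
The maximum is at x = 0, y = 4.

x = 0, y = 4, z = 16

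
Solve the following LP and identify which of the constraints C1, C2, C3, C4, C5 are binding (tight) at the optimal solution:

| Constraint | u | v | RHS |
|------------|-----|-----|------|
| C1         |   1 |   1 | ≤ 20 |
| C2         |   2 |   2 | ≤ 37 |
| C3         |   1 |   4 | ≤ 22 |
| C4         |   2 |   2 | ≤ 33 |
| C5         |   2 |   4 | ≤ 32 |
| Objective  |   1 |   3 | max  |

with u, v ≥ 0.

At u = 10, v = 3, compute slack b - a·x for each constraint:
  C1: 20 − 13 = 7  (slack)
  C2: 37 − 26 = 11  (slack)
  C3: 22 − 22 = 0  (binding)
  C4: 33 − 26 = 7  (slack)
  C5: 32 − 32 = 0  (binding)

Optimal: u = 10, v = 3
Binding: C3, C5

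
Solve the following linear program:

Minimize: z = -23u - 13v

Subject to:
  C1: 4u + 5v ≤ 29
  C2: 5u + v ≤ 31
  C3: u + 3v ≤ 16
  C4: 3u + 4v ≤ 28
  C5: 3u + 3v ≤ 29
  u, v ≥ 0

Evaluate the objective at each vertex of the feasible region:
  z(0, 0) = 0
  z(6.2, 0) = -142.6
  z(6, 1) = -151  ←
  z(1, 5) = -88
  z(0, 5.333) = -69.33
The minimum is at u = 6, v = 1.

u = 6, v = 1, z = -151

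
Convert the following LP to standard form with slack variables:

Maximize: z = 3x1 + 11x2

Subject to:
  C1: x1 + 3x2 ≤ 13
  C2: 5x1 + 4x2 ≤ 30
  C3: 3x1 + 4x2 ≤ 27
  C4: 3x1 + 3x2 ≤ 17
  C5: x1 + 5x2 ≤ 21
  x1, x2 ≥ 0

max z = 3x1 + 11x2

s.t.
  x1 + 3x2 + s1 = 13
  5x1 + 4x2 + s2 = 30
  3x1 + 4x2 + s3 = 27
  3x1 + 3x2 + s4 = 17
  x1 + 5x2 + s5 = 21
  x1, x2, s1, s2, s3, s4, s5 ≥ 0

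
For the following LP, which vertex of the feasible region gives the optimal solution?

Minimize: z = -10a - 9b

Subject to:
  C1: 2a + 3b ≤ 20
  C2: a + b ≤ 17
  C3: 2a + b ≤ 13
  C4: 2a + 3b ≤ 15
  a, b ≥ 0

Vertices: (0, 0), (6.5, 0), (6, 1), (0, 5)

Evaluate the objective at each vertex of the feasible region:
  z(0, 0) = 0
  z(6.5, 0) = -65
  z(6, 1) = -69  ←
  z(0, 5) = -45
The minimum is at a = 6, b = 1.

(6, 1)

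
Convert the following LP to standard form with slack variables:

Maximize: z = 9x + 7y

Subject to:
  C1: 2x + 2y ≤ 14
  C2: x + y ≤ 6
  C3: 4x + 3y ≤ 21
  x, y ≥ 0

max z = 9x + 7y

s.t.
  2x + 2y + s1 = 14
  x + y + s2 = 6
  4x + 3y + s3 = 21
  x, y, s1, s2, s3 ≥ 0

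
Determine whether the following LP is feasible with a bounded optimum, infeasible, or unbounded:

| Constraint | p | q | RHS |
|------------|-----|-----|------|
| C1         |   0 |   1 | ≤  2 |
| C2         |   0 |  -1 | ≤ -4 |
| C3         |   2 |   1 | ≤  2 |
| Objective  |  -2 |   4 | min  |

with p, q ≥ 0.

Infeasible (no feasible solution exists)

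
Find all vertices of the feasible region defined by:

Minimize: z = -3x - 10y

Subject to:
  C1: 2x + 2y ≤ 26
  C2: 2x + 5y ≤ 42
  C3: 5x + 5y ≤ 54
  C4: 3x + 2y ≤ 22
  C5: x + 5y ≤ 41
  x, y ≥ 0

(0, 0), (7.333, 0), (2.364, 7.455), (1, 8), (0, 8.2)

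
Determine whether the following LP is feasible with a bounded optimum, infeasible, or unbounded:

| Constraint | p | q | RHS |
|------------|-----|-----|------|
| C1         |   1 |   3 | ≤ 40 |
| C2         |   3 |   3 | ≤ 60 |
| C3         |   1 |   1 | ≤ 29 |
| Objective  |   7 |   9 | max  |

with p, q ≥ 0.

Feasible with a bounded optimal solution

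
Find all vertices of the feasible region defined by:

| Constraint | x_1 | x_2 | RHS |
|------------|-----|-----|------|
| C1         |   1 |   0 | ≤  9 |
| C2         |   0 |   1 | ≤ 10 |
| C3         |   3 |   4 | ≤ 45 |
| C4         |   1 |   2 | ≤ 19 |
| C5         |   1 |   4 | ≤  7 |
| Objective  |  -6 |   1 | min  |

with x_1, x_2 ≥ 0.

(0, 0), (7, 0), (0, 1.75)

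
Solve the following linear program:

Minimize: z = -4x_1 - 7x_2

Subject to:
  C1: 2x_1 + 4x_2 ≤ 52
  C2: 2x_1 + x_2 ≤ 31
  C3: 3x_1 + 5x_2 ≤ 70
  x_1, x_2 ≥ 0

Evaluate the objective at each vertex of the feasible region:
  z(0, 0) = 0
  z(15.5, 0) = -62
  z(12.14, 6.714) = -95.57
  z(10, 8) = -96  ←
  z(0, 13) = -91
The minimum is at x_1 = 10, x_2 = 8.

x_1 = 10, x_2 = 8, z = -96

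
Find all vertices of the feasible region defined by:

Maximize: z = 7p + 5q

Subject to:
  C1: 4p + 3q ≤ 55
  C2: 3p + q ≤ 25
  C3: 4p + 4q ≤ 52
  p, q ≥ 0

(0, 0), (8.333, 0), (6, 7), (0, 13)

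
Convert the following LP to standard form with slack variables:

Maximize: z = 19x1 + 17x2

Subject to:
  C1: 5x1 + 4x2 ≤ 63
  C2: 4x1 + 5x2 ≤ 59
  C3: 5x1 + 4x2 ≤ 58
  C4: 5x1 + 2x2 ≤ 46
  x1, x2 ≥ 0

max z = 19x1 + 17x2

s.t.
  5x1 + 4x2 + s1 = 63
  4x1 + 5x2 + s2 = 59
  5x1 + 4x2 + s3 = 58
  5x1 + 2x2 + s4 = 46
  x1, x2, s1, s2, s3, s4 ≥ 0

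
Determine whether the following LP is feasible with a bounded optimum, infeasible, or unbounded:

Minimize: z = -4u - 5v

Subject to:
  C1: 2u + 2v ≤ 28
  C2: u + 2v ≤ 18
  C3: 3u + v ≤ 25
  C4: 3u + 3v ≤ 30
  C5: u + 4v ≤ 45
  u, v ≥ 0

Feasible with a bounded optimal solution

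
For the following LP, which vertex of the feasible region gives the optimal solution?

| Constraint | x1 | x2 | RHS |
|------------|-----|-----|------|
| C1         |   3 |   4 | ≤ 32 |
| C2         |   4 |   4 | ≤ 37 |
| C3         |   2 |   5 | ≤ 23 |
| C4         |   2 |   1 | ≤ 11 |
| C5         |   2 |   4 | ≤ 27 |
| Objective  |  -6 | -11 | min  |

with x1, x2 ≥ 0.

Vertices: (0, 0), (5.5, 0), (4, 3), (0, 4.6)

Evaluate the objective at each vertex of the feasible region:
  z(0, 0) = 0
  z(5.5, 0) = -33
  z(4, 3) = -57  ←
  z(0, 4.6) = -50.6
The minimum is at x1 = 4, x2 = 3.

(4, 3)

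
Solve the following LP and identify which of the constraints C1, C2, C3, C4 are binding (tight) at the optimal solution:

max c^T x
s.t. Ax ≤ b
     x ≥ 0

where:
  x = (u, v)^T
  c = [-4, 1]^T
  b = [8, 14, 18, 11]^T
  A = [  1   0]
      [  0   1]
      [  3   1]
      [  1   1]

At u = 0, v = 11, compute slack b - a·x for each constraint:
  C1: 8 − 0 = 8  (slack)
  C2: 14 − 11 = 3  (slack)
  C3: 18 − 11 = 7  (slack)
  C4: 11 − 11 = 0  (binding)

Optimal: u = 0, v = 11
Binding: C4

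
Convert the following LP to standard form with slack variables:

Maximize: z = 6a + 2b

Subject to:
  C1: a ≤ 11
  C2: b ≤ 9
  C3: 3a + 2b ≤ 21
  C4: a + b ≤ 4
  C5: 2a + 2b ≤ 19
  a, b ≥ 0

max z = 6a + 2b

s.t.
  a + s1 = 11
  b + s2 = 9
  3a + 2b + s3 = 21
  a + b + s4 = 4
  2a + 2b + s5 = 19
  a, b, s1, s2, s3, s4, s5 ≥ 0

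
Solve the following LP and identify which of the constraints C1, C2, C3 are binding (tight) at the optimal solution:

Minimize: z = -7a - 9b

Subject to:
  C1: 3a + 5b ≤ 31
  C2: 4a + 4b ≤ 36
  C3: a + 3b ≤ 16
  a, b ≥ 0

At a = 7, b = 2, compute slack b - a·x for each constraint:
  C1: 31 − 31 = 0  (binding)
  C2: 36 − 36 = 0  (binding)
  C3: 16 − 13 = 3  (slack)

Optimal: a = 7, b = 2
Binding: C1, C2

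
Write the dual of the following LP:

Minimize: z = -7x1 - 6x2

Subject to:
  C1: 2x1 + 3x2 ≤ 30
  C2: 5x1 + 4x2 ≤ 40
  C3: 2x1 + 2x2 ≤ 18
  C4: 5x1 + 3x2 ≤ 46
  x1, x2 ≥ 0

Primal min cᵀx s.t. Ax ≤ b, x ≥ 0  →  Dual max −bᵀy s.t. Aᵀy ≥ −c, y ≥ 0.

Maximize: z = -30y1 - 40y2 - 18y3 - 46y4

Subject to:
  2y1 + 5y2 + 2y3 + 5y4 ≥ 7
  3y1 + 4y2 + 2y3 + 3y4 ≥ 6
  y1, y2, y3, y4 ≥ 0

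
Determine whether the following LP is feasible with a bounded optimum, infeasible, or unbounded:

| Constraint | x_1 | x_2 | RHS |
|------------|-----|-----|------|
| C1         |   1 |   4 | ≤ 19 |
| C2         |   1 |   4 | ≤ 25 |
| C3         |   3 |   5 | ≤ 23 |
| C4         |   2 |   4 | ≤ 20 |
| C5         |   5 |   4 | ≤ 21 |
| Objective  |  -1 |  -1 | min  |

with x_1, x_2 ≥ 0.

Feasible with a bounded optimal solution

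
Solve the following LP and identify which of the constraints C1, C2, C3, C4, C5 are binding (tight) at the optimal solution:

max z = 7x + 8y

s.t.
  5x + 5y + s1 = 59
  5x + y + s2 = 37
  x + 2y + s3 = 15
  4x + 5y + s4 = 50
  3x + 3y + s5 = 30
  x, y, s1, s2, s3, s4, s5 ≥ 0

At x = 5, y = 5, compute slack b - a·x for each constraint:
  C1: 59 − 50 = 9  (slack)
  C2: 37 − 30 = 7  (slack)
  C3: 15 − 15 = 0  (binding)
  C4: 50 − 45 = 5  (slack)
  C5: 30 − 30 = 0  (binding)

Optimal: x = 5, y = 5
Binding: C3, C5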